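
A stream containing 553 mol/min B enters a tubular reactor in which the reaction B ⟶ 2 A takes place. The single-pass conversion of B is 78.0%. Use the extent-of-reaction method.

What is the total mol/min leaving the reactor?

B reacted = 0.78 × 553 = 431.3 mol/min; ν_B = −1, so ξ = 431.3/1 = 431.3 mol/min.
Outlet amounts (n = n₀ + ν ξ):
  B: 553 − 1(431.3) = 121.7
  A: 0 + 2(431.3) = 862.7
Total out = 121.7 + 862.7 = 984.3 mol/min.

984 mol/min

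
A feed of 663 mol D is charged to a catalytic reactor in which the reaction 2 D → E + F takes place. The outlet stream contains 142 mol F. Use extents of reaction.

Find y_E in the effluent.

0.214

For F: n = n₀ + 1ξ → 142 = 0 + 1ξ, giving ξ = 142 mol.
Outlet amounts (n = n₀ + ν ξ):
  D: 663 − 2(142) = 379
  E: 0 + 1(142) = 142
  F: 0 + 1(142) = 142
Total out = 663 mol; y_E = 142 / 663 = 0.2142.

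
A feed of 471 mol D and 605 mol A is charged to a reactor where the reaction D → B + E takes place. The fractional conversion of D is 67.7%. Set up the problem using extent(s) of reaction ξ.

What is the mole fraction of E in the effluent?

D reacted = 0.677 × 471 = 318.9 mol; ν_D = −1, so ξ = 318.9/1 = 318.9 mol.
Outlet amounts (n = n₀ + ν ξ):
  D: 471 − 1(318.9) = 152.1
  B: 0 + 1(318.9) = 318.9
  E: 0 + 1(318.9) = 318.9
  A: 605 (inert)
Total out = 1395 mol; y_E = 318.9 / 1395 = 0.2286.

0.229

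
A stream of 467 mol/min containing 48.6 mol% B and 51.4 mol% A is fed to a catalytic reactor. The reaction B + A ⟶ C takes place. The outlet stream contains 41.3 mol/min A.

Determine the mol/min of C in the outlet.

199 mol/min

For A: n = n₀ − 1ξ → 41.3 = 240 − 1ξ, giving ξ = 198.7 mol/min.
Outlet amounts (n = n₀ + ν ξ):
  B: 227 − 1(198.7) = 28.22
  A: 240 − 1(198.7) = 41.3
  C: 0 + 1(198.7) = 198.7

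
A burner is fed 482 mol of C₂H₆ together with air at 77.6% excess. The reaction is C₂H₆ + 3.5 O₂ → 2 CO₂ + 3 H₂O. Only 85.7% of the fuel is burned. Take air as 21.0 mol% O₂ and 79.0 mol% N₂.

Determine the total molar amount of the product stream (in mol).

15000 mol

Stoichiometric O₂ = 3.5 × 482 = 1687 mol; O₂ fed = 1687 × 1.776 = 2996 mol.
N₂ fed = 2996 × 79/21 = 11270 mol.
Fuel reacted = 0.857 × 482 → ξ = 413.1 mol.
Outlet (n = n₀ + ν ξ):
  C₂H₆: 482 − 1(413.1) = 68.93
  O₂: 2996 − 3.5(413.1) = 1550
  N₂: 11270 (inert)
  CO₂: 0 + 2(413.1) = 826.1
  H₂O: 0 + 3(413.1) = 1239
Total out = 68.93 + 1550 + 11270 + 826.1 + 1239 = 14960 mol.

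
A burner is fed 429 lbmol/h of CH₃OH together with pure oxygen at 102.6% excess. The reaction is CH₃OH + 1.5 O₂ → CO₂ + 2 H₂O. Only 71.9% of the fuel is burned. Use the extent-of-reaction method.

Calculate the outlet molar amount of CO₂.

308 lbmol/h

Stoichiometric O₂ = 1.5 × 429 = 643.5 lbmol/h; O₂ fed = 643.5 × 2.026 = 1304 lbmol/h.
Fuel reacted = 0.719 × 429 → ξ = 308.5 lbmol/h.
Outlet (n = n₀ + ν ξ):
  CH₃OH: 429 − 1(308.5) = 120.5
  O₂: 1304 − 1.5(308.5) = 841.1
  CO₂: 0 + 1(308.5) = 308.5
  H₂O: 0 + 2(308.5) = 616.9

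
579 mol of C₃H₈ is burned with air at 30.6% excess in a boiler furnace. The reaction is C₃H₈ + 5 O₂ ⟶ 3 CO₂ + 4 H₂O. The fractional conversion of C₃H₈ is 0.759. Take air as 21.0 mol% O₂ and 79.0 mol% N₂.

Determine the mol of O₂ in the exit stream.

Stoichiometric O₂ = 5 × 579 = 2895 mol; O₂ fed = 2895 × 1.306 = 3781 mol.
N₂ fed = 3781 × 79/21 = 14220 mol.
Fuel reacted = 0.759 × 579 → ξ = 439.5 mol.
Outlet (n = n₀ + ν ξ):
  C₃H₈: 579 − 1(439.5) = 139.5
  O₂: 3781 − 5(439.5) = 1584
  N₂: 14220 (inert)
  CO₂: 0 + 3(439.5) = 1318
  H₂O: 0 + 4(439.5) = 1758

1580 mol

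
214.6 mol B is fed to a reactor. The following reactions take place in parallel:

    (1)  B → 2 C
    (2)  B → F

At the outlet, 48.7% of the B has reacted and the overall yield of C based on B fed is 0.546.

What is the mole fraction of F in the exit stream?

0.168

Yield of C: 2ξ₁ / 214.6 = 0.546 → ξ₁ = 58.59 mol.
Conversion of B: 1ξ₁ + 1ξ₂ = 0.487 × 214.6 = 104.5 → ξ₂ = 45.92 mol.
Outlet amounts (n = n₀ + Σ ν·ξ):
  B: 214.6 − 1(58.59) − 1(45.92) = 110.1
  C: 0 + 2(58.59) = 117.2
  F: 0 + 1(45.92) = 45.92
Total out = 273.2 mol; y_F = 45.92 / 273.2 = 0.1681.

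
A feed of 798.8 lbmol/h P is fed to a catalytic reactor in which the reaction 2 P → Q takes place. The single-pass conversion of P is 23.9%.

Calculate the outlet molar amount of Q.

95.5 lbmol/h

P reacted = 0.239 × 798.8 = 190.9 lbmol/h; ν_P = −2, so ξ = 190.9/2 = 95.46 lbmol/h.
Outlet amounts (n = n₀ + ν ξ):
  P: 798.8 − 2(95.46) = 607.9
  Q: 0 + 1(95.46) = 95.46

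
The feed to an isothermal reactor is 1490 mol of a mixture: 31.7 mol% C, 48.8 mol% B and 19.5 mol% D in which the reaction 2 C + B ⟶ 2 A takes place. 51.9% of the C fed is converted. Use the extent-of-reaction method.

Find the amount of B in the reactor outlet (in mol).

C reacted = 0.519 × 472.3 = 245.1 mol; ν_C = −2, so ξ = 245.1/2 = 122.6 mol.
Outlet amounts (n = n₀ + ν ξ):
  C: 472.3 − 2(122.6) = 227.2
  B: 727.1 − 1(122.6) = 604.6
  A: 0 + 2(122.6) = 245.1
  D: 290.6 (inert)

605 mol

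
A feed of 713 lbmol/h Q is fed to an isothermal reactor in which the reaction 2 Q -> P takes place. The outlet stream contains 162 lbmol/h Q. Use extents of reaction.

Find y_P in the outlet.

0.63

For Q: n = n₀ − 2ξ → 162 = 713 − 2ξ, giving ξ = 275.5 lbmol/h.
Outlet amounts (n = n₀ + ν ξ):
  Q: 713 − 2(275.5) = 162
  P: 0 + 1(275.5) = 275.5
Total out = 437.5 lbmol/h; y_P = 275.5 / 437.5 = 0.6297.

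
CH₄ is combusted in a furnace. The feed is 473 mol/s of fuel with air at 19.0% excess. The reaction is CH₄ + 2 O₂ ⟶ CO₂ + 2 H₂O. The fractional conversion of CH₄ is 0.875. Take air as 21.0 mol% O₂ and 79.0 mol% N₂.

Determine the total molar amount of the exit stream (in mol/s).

Stoichiometric O₂ = 2 × 473 = 946 mol/s; O₂ fed = 946 × 1.190 = 1126 mol/s.
N₂ fed = 1126 × 79/21 = 4235 mol/s.
Fuel reacted = 0.875 × 473 → ξ = 413.9 mol/s.
Outlet (n = n₀ + ν ξ):
  CH₄: 473 − 1(413.9) = 59.12
  O₂: 1126 − 2(413.9) = 298
  N₂: 4235 (inert)
  CO₂: 0 + 1(413.9) = 413.9
  H₂O: 0 + 2(413.9) = 827.8
Total out = 59.12 + 298 + 4235 + 413.9 + 827.8 = 5834 mol/s.

5830 mol/s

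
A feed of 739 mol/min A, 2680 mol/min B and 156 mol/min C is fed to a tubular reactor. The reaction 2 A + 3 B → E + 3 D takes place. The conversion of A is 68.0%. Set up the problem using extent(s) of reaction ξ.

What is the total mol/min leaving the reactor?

3320 mol/min

A reacted = 0.68 × 739 = 502.5 mol/min; ν_A = −2, so ξ = 502.5/2 = 251.3 mol/min.
Outlet amounts (n = n₀ + ν ξ):
  A: 739 − 2(251.3) = 236.5
  B: 2680 − 3(251.3) = 1926
  E: 0 + 1(251.3) = 251.3
  D: 0 + 3(251.3) = 753.8
  C: 156 (inert)
Total out = 236.5 + 1926 + 251.3 + 753.8 + 156 = 3324 mol/min.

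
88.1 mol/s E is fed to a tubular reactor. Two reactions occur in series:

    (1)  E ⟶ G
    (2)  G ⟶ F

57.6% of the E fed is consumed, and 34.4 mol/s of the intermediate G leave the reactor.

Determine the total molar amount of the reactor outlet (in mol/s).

88.1 mol/s

Conversion of E: E consumed = 1ξ₁ = 0.576 × 88.1 → ξ₁ = 50.75 mol/s.
G balance: n_G = 0 + 1ξ₁ − 1ξ₂ = 34.4 → ξ₂ = (1·50.75 − 34.4)/1 = 16.35 mol/s.
Outlet amounts (n = n₀ + Σ ν·ξ):
  E: 88.1 − 1(50.75) = 37.35
  G: 0 + 1(50.75) − 1(16.35) = 34.4
  F: 0 + 1(16.35) = 16.35
Total out = 37.35 + 34.4 + 16.35 = 88.1 mol/s.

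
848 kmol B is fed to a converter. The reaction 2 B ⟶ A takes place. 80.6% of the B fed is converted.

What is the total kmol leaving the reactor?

506 kmol

B reacted = 0.806 × 848 = 683.5 kmol; ν_B = −2, so ξ = 683.5/2 = 341.7 kmol.
Outlet amounts (n = n₀ + ν ξ):
  B: 848 − 2(341.7) = 164.5
  A: 0 + 1(341.7) = 341.7
Total out = 164.5 + 341.7 = 506.3 kmol.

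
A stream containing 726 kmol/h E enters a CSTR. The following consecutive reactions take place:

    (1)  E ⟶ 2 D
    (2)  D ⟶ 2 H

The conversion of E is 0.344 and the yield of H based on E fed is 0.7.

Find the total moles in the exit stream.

Conversion of E: E consumed = 1ξ₁ = 0.344 × 726 → ξ₁ = 249.7 kmol/h.
Yield of H: 2ξ₂ / 726 = 0.7 → ξ₂ = 254.1 kmol/h.
Outlet amounts (n = n₀ + Σ ν·ξ):
  E: 726 − 1(249.7) = 476.3
  D: 0 + 2(249.7) − 1(254.1) = 245.4
  H: 0 + 2(254.1) = 508.2
Total out = 476.3 + 245.4 + 508.2 = 1230 kmol/h.

1230 kmol/h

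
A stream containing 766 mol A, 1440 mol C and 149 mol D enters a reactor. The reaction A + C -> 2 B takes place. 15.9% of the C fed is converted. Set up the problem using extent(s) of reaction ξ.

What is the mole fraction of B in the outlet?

C reacted = 0.159 × 1440 = 229 mol; ν_C = −1, so ξ = 229/1 = 229 mol.
Outlet amounts (n = n₀ + ν ξ):
  A: 766 − 1(229) = 537
  C: 1440 − 1(229) = 1211
  B: 0 + 2(229) = 457.9
  D: 149 (inert)
Total out = 2355 mol; y_B = 457.9 / 2355 = 0.1944.

0.194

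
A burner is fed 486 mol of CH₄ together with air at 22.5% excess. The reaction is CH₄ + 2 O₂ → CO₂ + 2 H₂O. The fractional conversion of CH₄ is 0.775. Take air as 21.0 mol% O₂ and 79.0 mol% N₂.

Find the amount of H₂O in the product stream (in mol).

753 mol

Stoichiometric O₂ = 2 × 486 = 972 mol; O₂ fed = 972 × 1.225 = 1191 mol.
N₂ fed = 1191 × 79/21 = 4479 mol.
Fuel reacted = 0.775 × 486 → ξ = 376.7 mol.
Outlet (n = n₀ + ν ξ):
  CH₄: 486 − 1(376.7) = 109.3
  O₂: 1191 − 2(376.7) = 437.4
  N₂: 4479 (inert)
  CO₂: 0 + 1(376.7) = 376.7
  H₂O: 0 + 2(376.7) = 753.3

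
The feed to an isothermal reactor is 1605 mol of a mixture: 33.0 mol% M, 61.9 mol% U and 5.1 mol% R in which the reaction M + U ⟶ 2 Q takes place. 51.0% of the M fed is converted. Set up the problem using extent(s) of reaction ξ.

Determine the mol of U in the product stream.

M reacted = 0.51 × 529.6 = 270.1 mol; ν_M = −1, so ξ = 270.1/1 = 270.1 mol.
Outlet amounts (n = n₀ + ν ξ):
  M: 529.6 − 1(270.1) = 259.5
  U: 993.5 − 1(270.1) = 723.4
  Q: 0 + 2(270.1) = 540.2
  R: 81.85 (inert)

723 mol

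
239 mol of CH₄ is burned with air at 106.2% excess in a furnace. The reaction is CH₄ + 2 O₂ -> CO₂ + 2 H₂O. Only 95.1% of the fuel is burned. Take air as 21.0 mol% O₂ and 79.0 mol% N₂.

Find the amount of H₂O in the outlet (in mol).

Stoichiometric O₂ = 2 × 239 = 478 mol; O₂ fed = 478 × 2.062 = 985.6 mol.
N₂ fed = 985.6 × 79/21 = 3708 mol.
Fuel reacted = 0.951 × 239 → ξ = 227.3 mol.
Outlet (n = n₀ + ν ξ):
  CH₄: 239 − 1(227.3) = 11.71
  O₂: 985.6 − 2(227.3) = 531.1
  N₂: 3708 (inert)
  CO₂: 0 + 1(227.3) = 227.3
  H₂O: 0 + 2(227.3) = 454.6

455 mol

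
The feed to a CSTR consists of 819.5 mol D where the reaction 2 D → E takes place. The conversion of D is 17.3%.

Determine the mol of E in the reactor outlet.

D reacted = 0.173 × 819.5 = 141.8 mol; ν_D = −2, so ξ = 141.8/2 = 70.89 mol.
Outlet amounts (n = n₀ + ν ξ):
  D: 819.5 − 2(70.89) = 677.7
  E: 0 + 1(70.89) = 70.89

70.9 mol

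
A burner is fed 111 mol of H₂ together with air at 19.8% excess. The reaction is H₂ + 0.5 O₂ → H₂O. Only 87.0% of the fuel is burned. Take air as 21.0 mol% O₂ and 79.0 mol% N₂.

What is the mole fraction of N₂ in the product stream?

Stoichiometric O₂ = 0.5 × 111 = 55.5 mol; O₂ fed = 55.5 × 1.198 = 66.49 mol.
N₂ fed = 66.49 × 79/21 = 250.1 mol.
Fuel reacted = 0.87 × 111 → ξ = 96.57 mol.
Outlet (n = n₀ + ν ξ):
  H₂: 111 − 1(96.57) = 14.43
  O₂: 66.49 − 0.5(96.57) = 18.2
  N₂: 250.1 (inert)
  H₂O: 0 + 1(96.57) = 96.57
Total out = 379.3 mol; y_N₂ = 250.1 / 379.3 = 0.6594.

0.659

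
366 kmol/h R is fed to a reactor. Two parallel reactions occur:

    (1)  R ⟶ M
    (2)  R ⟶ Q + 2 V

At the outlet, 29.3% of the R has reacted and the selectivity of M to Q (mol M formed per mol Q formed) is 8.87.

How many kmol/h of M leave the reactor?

96.4 kmol/h

Conversion of R: R consumed = 0.293 × 366 = 107.2 kmol/h = 1ξ₁ + 1ξ₂.
Selectivity: 1ξ₁ / (1ξ₂) = 8.87 → ξ₁ = 8.87 ξ₂.
Substitute: (1·8.87 + 1) ξ₂ = 107.2 → ξ₂ = 10.87 kmol/h, ξ₁ = 96.37 kmol/h.
Outlet amounts (n = n₀ + Σ ν·ξ):
  R: 366 − 1(96.37) − 1(10.87) = 258.8
  M: 0 + 1(96.37) = 96.37
  Q: 0 + 1(10.87) = 10.87
  V: 0 + 2(10.87) = 21.73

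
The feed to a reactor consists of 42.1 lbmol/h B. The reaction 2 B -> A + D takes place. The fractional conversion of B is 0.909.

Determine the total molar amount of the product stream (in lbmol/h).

42.1 lbmol/h

B reacted = 0.909 × 42.1 = 38.27 lbmol/h; ν_B = −2, so ξ = 38.27/2 = 19.13 lbmol/h.
Outlet amounts (n = n₀ + ν ξ):
  B: 42.1 − 2(19.13) = 3.831
  A: 0 + 1(19.13) = 19.13
  D: 0 + 1(19.13) = 19.13
Total out = 3.831 + 19.13 + 19.13 = 42.1 lbmol/h.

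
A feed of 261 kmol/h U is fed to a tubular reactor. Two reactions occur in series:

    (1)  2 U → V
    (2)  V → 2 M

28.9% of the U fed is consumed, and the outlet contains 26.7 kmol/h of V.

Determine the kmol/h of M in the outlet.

22 kmol/h

Conversion of U: U consumed = 2ξ₁ = 0.289 × 261 → ξ₁ = 37.71 kmol/h.
V balance: n_V = 0 + 1ξ₁ − 1ξ₂ = 26.7 → ξ₂ = (1·37.71 − 26.7)/1 = 11.01 kmol/h.
Outlet amounts (n = n₀ + Σ ν·ξ):
  U: 261 − 2(37.71) = 185.6
  V: 0 + 1(37.71) − 1(11.01) = 26.7
  M: 0 + 2(11.01) = 22.03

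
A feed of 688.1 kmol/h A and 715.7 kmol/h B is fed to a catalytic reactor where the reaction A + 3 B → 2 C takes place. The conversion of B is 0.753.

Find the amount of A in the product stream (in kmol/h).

508 kmol/h

B reacted = 0.753 × 715.7 = 538.9 kmol/h; ν_B = −3, so ξ = 538.9/3 = 179.6 kmol/h.
Outlet amounts (n = n₀ + ν ξ):
  A: 688.1 − 1(179.6) = 508.5
  B: 715.7 − 3(179.6) = 176.8
  C: 0 + 2(179.6) = 359.3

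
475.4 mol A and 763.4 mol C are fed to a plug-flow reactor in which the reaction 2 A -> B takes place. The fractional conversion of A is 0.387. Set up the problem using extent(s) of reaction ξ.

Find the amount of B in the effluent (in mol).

92 mol

A reacted = 0.387 × 475.4 = 184 mol; ν_A = −2, so ξ = 184/2 = 91.99 mol.
Outlet amounts (n = n₀ + ν ξ):
  A: 475.4 − 2(91.99) = 291.4
  B: 0 + 1(91.99) = 91.99
  C: 763.4 (inert)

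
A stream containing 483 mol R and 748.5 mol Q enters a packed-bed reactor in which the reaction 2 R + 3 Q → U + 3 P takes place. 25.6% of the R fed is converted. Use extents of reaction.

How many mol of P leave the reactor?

R reacted = 0.256 × 483 = 123.6 mol; ν_R = −2, so ξ = 123.6/2 = 61.82 mol.
Outlet amounts (n = n₀ + ν ξ):
  R: 483 − 2(61.82) = 359.4
  Q: 748.5 − 3(61.82) = 563
  U: 0 + 1(61.82) = 61.82
  P: 0 + 3(61.82) = 185.5

185 mol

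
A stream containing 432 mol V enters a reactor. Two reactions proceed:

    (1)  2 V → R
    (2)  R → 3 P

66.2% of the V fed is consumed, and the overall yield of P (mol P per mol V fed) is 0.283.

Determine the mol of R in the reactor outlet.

102 mol

Conversion of V: V consumed = 2ξ₁ = 0.662 × 432 → ξ₁ = 143 mol.
Yield of P: 3ξ₂ / 432 = 0.283 → ξ₂ = 40.75 mol.
Outlet amounts (n = n₀ + Σ ν·ξ):
  V: 432 − 2(143) = 146
  R: 0 + 1(143) − 1(40.75) = 102.2
  P: 0 + 3(40.75) = 122.3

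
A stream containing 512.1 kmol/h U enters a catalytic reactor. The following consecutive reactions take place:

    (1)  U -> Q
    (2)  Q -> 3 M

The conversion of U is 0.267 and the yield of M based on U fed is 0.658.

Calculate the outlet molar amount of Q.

24.4 kmol/h

Conversion of U: U consumed = 1ξ₁ = 0.267 × 512.1 → ξ₁ = 136.7 kmol/h.
Yield of M: 3ξ₂ / 512.1 = 0.658 → ξ₂ = 112.3 kmol/h.
Outlet amounts (n = n₀ + Σ ν·ξ):
  U: 512.1 − 1(136.7) = 375.4
  Q: 0 + 1(136.7) − 1(112.3) = 24.41
  M: 0 + 3(112.3) = 337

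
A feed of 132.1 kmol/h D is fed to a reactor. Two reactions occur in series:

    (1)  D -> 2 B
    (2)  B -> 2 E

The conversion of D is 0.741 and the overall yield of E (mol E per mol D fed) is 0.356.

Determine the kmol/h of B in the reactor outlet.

172 kmol/h

Conversion of D: D consumed = 1ξ₁ = 0.741 × 132.1 → ξ₁ = 97.89 kmol/h.
Yield of E: 2ξ₂ / 132.1 = 0.356 → ξ₂ = 23.51 kmol/h.
Outlet amounts (n = n₀ + Σ ν·ξ):
  D: 132.1 − 1(97.89) = 34.21
  B: 0 + 2(97.89) − 1(23.51) = 172.3
  E: 0 + 2(23.51) = 47.03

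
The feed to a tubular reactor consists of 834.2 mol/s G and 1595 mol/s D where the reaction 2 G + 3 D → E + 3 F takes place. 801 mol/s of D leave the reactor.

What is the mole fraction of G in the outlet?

0.141

For D: n = n₀ − 3ξ → 801 = 1595 − 3ξ, giving ξ = 264.7 mol/s.
Outlet amounts (n = n₀ + ν ξ):
  G: 834.2 − 2(264.7) = 304.9
  D: 1595 − 3(264.7) = 801
  E: 0 + 1(264.7) = 264.7
  F: 0 + 3(264.7) = 794
Total out = 2165 mol/s; y_G = 304.9 / 2165 = 0.1408.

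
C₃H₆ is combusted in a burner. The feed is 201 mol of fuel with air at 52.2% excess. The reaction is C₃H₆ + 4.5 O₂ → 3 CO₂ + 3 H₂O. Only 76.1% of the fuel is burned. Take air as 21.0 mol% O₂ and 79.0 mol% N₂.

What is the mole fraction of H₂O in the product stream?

0.0672

Stoichiometric O₂ = 4.5 × 201 = 904.5 mol; O₂ fed = 904.5 × 1.522 = 1377 mol.
N₂ fed = 1377 × 79/21 = 5179 mol.
Fuel reacted = 0.761 × 201 → ξ = 153 mol.
Outlet (n = n₀ + ν ξ):
  C₃H₆: 201 − 1(153) = 48.04
  O₂: 1377 − 4.5(153) = 688.3
  N₂: 5179 (inert)
  CO₂: 0 + 3(153) = 458.9
  H₂O: 0 + 3(153) = 458.9
Total out = 6833 mol; y_H₂O = 458.9 / 6833 = 0.06716.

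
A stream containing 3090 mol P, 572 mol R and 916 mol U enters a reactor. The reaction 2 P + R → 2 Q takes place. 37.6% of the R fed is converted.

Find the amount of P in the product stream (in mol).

R reacted = 0.376 × 572 = 215.1 mol; ν_R = −1, so ξ = 215.1/1 = 215.1 mol.
Outlet amounts (n = n₀ + ν ξ):
  P: 3090 − 2(215.1) = 2660
  R: 572 − 1(215.1) = 356.9
  Q: 0 + 2(215.1) = 430.1
  U: 916 (inert)

2660 mol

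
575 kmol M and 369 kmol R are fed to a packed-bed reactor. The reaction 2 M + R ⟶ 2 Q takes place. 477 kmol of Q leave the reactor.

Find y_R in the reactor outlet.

For Q: n = n₀ + 2ξ → 477 = 0 + 2ξ, giving ξ = 238.5 kmol.
Outlet amounts (n = n₀ + ν ξ):
  M: 575 − 2(238.5) = 98
  R: 369 − 1(238.5) = 130.5
  Q: 0 + 2(238.5) = 477
Total out = 705.5 kmol; y_R = 130.5 / 705.5 = 0.185.

0.185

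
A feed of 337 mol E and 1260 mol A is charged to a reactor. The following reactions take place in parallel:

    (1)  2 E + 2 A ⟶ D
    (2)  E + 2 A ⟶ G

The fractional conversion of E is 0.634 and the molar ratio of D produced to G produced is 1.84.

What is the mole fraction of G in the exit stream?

Conversion of E: E consumed = 0.634 × 337 = 213.7 mol = 2ξ₁ + 1ξ₂.
Selectivity: 1ξ₁ / (1ξ₂) = 1.84 → ξ₁ = 1.84 ξ₂.
Substitute: (2·1.84 + 1) ξ₂ = 213.7 → ξ₂ = 45.65 mol, ξ₁ = 84 mol.
Outlet amounts (n = n₀ + Σ ν·ξ):
  E: 337 − 2(84) − 1(45.65) = 123.3
  A: 1260 − 2(84) − 2(45.65) = 1001
  D: 0 + 1(84) = 84
  G: 0 + 1(45.65) = 45.65
Total out = 1254 mol; y_G = 45.65 / 1254 = 0.03642.

0.0364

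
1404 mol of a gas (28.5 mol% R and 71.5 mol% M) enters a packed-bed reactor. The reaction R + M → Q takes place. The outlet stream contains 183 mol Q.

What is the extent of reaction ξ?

For Q: n = n₀ + 1ξ → 183 = 0 + 1ξ, giving ξ = 183 mol.
Outlet amounts (n = n₀ + ν ξ):
  R: 400.1 − 1(183) = 217.1
  M: 1004 − 1(183) = 820.9
  Q: 0 + 1(183) = 183

ξ = 183 mol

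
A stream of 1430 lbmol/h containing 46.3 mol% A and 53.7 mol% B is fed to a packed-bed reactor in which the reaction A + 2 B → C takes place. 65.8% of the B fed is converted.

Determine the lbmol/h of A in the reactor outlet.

B reacted = 0.658 × 767.9 = 505.3 lbmol/h; ν_B = −2, so ξ = 505.3/2 = 252.6 lbmol/h.
Outlet amounts (n = n₀ + ν ξ):
  A: 662.1 − 1(252.6) = 409.4
  B: 767.9 − 2(252.6) = 262.6
  C: 0 + 1(252.6) = 252.6

409 lbmol/h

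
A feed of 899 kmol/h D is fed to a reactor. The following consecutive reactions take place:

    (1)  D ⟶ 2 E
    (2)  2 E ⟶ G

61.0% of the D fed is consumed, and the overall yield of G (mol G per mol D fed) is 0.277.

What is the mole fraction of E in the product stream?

Conversion of D: D consumed = 1ξ₁ = 0.61 × 899 → ξ₁ = 548.4 kmol/h.
Yield of G: 1ξ₂ / 899 = 0.277 → ξ₂ = 249 kmol/h.
Outlet amounts (n = n₀ + Σ ν·ξ):
  D: 899 − 1(548.4) = 350.6
  E: 0 + 2(548.4) − 2(249) = 598.7
  G: 0 + 1(249) = 249
Total out = 1198 kmol/h; y_E = 598.7 / 1198 = 0.4996.

0.5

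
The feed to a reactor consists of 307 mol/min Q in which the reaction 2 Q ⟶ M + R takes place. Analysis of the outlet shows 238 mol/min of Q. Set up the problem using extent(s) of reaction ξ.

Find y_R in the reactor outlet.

For Q: n = n₀ − 2ξ → 238 = 307 − 2ξ, giving ξ = 34.5 mol/min.
Outlet amounts (n = n₀ + ν ξ):
  Q: 307 − 2(34.5) = 238
  M: 0 + 1(34.5) = 34.5
  R: 0 + 1(34.5) = 34.5
Total out = 307 mol/min; y_R = 34.5 / 307 = 0.1124.

0.112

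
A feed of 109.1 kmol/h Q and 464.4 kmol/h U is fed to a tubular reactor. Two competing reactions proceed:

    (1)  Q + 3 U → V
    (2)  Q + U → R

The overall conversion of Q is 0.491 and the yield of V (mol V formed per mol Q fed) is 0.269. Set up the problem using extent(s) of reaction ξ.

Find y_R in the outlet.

0.0525

Yield of V: 1ξ₁ / 109.1 = 0.269 → ξ₁ = 29.35 kmol/h.
Conversion of Q: 1ξ₁ + 1ξ₂ = 0.491 × 109.1 = 53.57 → ξ₂ = 24.22 kmol/h.
Outlet amounts (n = n₀ + Σ ν·ξ):
  Q: 109.1 − 1(29.35) − 1(24.22) = 55.53
  U: 464.4 − 3(29.35) − 1(24.22) = 352.1
  V: 0 + 1(29.35) = 29.35
  R: 0 + 1(24.22) = 24.22
Total out = 461.2 kmol/h; y_R = 24.22 / 461.2 = 0.05251.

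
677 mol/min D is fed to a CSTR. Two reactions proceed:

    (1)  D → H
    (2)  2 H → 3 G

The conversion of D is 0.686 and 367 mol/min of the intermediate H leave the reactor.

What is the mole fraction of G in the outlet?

0.201

Conversion of D: D consumed = 1ξ₁ = 0.686 × 677 → ξ₁ = 464.4 mol/min.
H balance: n_H = 0 + 1ξ₁ − 2ξ₂ = 367 → ξ₂ = (1·464.4 − 367)/2 = 48.71 mol/min.
Outlet amounts (n = n₀ + Σ ν·ξ):
  D: 677 − 1(464.4) = 212.6
  H: 0 + 1(464.4) − 2(48.71) = 367
  G: 0 + 3(48.71) = 146.1
Total out = 725.7 mol/min; y_G = 146.1 / 725.7 = 0.2014.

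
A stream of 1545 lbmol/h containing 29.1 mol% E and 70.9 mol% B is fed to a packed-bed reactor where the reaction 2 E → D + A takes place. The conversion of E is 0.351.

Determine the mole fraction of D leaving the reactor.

0.0511

E reacted = 0.351 × 449.6 = 157.8 lbmol/h; ν_E = −2, so ξ = 157.8/2 = 78.9 lbmol/h.
Outlet amounts (n = n₀ + ν ξ):
  E: 449.6 − 2(78.9) = 291.8
  D: 0 + 1(78.9) = 78.9
  A: 0 + 1(78.9) = 78.9
  B: 1095 (inert)
Total out = 1545 lbmol/h; y_D = 78.9 / 1545 = 0.05107.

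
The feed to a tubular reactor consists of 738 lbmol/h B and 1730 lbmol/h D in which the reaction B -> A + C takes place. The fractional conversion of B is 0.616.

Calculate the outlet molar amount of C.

455 lbmol/h

B reacted = 0.616 × 738 = 454.6 lbmol/h; ν_B = −1, so ξ = 454.6/1 = 454.6 lbmol/h.
Outlet amounts (n = n₀ + ν ξ):
  B: 738 − 1(454.6) = 283.4
  A: 0 + 1(454.6) = 454.6
  C: 0 + 1(454.6) = 454.6
  D: 1730 (inert)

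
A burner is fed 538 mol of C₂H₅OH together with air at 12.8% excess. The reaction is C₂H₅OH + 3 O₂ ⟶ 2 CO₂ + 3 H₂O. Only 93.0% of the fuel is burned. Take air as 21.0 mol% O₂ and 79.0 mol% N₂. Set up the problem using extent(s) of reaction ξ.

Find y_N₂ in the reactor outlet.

Stoichiometric O₂ = 3 × 538 = 1614 mol; O₂ fed = 1614 × 1.128 = 1821 mol.
N₂ fed = 1821 × 79/21 = 6849 mol.
Fuel reacted = 0.93 × 538 → ξ = 500.3 mol.
Outlet (n = n₀ + ν ξ):
  C₂H₅OH: 538 − 1(500.3) = 37.66
  O₂: 1821 − 3(500.3) = 319.6
  N₂: 6849 (inert)
  CO₂: 0 + 2(500.3) = 1001
  H₂O: 0 + 3(500.3) = 1501
Total out = 9708 mol; y_N₂ = 6849 / 9708 = 0.7055.

0.706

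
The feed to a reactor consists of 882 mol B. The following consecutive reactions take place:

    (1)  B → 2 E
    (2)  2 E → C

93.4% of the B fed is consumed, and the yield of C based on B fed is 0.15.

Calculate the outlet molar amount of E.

1380 mol

Conversion of B: B consumed = 1ξ₁ = 0.934 × 882 → ξ₁ = 823.8 mol.
Yield of C: 1ξ₂ / 882 = 0.15 → ξ₂ = 132.3 mol.
Outlet amounts (n = n₀ + Σ ν·ξ):
  B: 882 − 1(823.8) = 58.21
  E: 0 + 2(823.8) − 2(132.3) = 1383
  C: 0 + 1(132.3) = 132.3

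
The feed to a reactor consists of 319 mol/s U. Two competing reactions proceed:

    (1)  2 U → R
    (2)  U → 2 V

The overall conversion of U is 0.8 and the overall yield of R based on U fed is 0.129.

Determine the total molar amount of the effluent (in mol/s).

451 mol/s

Yield of R: 1ξ₁ / 319 = 0.129 → ξ₁ = 41.15 mol/s.
Conversion of U: 2ξ₁ + 1ξ₂ = 0.8 × 319 = 255.2 → ξ₂ = 172.9 mol/s.
Outlet amounts (n = n₀ + Σ ν·ξ):
  U: 319 − 2(41.15) − 1(172.9) = 63.8
  R: 0 + 1(41.15) = 41.15
  V: 0 + 2(172.9) = 345.8
Total out = 63.8 + 41.15 + 345.8 = 450.7 mol/s.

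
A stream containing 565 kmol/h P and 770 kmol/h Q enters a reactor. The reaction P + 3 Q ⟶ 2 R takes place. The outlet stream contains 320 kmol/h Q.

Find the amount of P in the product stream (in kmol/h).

For Q: n = n₀ − 3ξ → 320 = 770 − 3ξ, giving ξ = 150 kmol/h.
Outlet amounts (n = n₀ + ν ξ):
  P: 565 − 1(150) = 415
  Q: 770 − 3(150) = 320
  R: 0 + 2(150) = 300

415 kmol/h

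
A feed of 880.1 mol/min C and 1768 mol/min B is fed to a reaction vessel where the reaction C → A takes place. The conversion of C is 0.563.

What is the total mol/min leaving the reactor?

2650 mol/min

C reacted = 0.563 × 880.1 = 495.5 mol/min; ν_C = −1, so ξ = 495.5/1 = 495.5 mol/min.
Outlet amounts (n = n₀ + ν ξ):
  C: 880.1 − 1(495.5) = 384.6
  A: 0 + 1(495.5) = 495.5
  B: 1768 (inert)
Total out = 384.6 + 495.5 + 1768 = 2648 mol/min.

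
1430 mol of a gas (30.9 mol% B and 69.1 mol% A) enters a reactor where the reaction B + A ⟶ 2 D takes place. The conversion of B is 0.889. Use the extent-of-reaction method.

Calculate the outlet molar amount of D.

786 mol

B reacted = 0.889 × 441.9 = 392.8 mol; ν_B = −1, so ξ = 392.8/1 = 392.8 mol.
Outlet amounts (n = n₀ + ν ξ):
  B: 441.9 − 1(392.8) = 49.05
  A: 988.1 − 1(392.8) = 595.3
  D: 0 + 2(392.8) = 785.6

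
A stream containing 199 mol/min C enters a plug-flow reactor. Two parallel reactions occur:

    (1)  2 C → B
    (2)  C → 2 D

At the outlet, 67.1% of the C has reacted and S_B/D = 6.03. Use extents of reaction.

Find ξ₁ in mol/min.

Conversion of C: C consumed = 0.671 × 199 = 133.5 mol/min = 2ξ₁ + 1ξ₂.
Selectivity: 1ξ₁ / (2ξ₂) = 6.03 → ξ₁ = 12.06 ξ₂.
Substitute: (2·12.06 + 1) ξ₂ = 133.5 → ξ₂ = 5.316 mol/min, ξ₁ = 64.11 mol/min.
Outlet amounts (n = n₀ + Σ ν·ξ):
  C: 199 − 2(64.11) − 1(5.316) = 65.47
  B: 0 + 1(64.11) = 64.11
  D: 0 + 2(5.316) = 10.63

ξ₁ = 64.1 mol/min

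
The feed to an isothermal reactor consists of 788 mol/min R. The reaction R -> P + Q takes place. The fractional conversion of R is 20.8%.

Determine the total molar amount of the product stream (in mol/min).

952 mol/min

R reacted = 0.208 × 788 = 163.9 mol/min; ν_R = −1, so ξ = 163.9/1 = 163.9 mol/min.
Outlet amounts (n = n₀ + ν ξ):
  R: 788 − 1(163.9) = 624.1
  P: 0 + 1(163.9) = 163.9
  Q: 0 + 1(163.9) = 163.9
Total out = 624.1 + 163.9 + 163.9 = 951.9 mol/min.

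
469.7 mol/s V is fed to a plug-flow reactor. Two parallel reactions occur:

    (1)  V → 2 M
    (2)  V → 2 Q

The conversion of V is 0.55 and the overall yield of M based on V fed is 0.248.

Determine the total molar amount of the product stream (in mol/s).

Yield of M: 2ξ₁ / 469.7 = 0.248 → ξ₁ = 58.24 mol/s.
Conversion of V: 1ξ₁ + 1ξ₂ = 0.55 × 469.7 = 258.3 → ξ₂ = 200.1 mol/s.
Outlet amounts (n = n₀ + Σ ν·ξ):
  V: 469.7 − 1(58.24) − 1(200.1) = 211.4
  M: 0 + 2(58.24) = 116.5
  Q: 0 + 2(200.1) = 400.2
Total out = 211.4 + 116.5 + 400.2 = 728 mol/s.

728 mol/s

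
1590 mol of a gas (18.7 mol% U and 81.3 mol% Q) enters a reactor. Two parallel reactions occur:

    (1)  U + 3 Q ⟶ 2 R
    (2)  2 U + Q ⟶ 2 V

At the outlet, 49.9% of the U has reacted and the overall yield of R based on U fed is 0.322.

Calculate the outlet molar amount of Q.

Yield of R: 2ξ₁ / 297.3 = 0.322 → ξ₁ = 47.87 mol.
Conversion of U: 1ξ₁ + 2ξ₂ = 0.499 × 297.3 = 148.4 → ξ₂ = 50.25 mol.
Outlet amounts (n = n₀ + Σ ν·ξ):
  U: 297.3 − 1(47.87) − 2(50.25) = 149
  Q: 1293 − 3(47.87) − 1(50.25) = 1099
  R: 0 + 2(47.87) = 95.74
  V: 0 + 2(50.25) = 100.5

1100 mol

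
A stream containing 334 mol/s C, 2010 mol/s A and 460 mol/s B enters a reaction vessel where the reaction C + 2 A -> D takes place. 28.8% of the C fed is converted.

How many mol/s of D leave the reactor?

96.2 mol/s

C reacted = 0.288 × 334 = 96.19 mol/s; ν_C = −1, so ξ = 96.19/1 = 96.19 mol/s.
Outlet amounts (n = n₀ + ν ξ):
  C: 334 − 1(96.19) = 237.8
  A: 2010 − 2(96.19) = 1818
  D: 0 + 1(96.19) = 96.19
  B: 460 (inert)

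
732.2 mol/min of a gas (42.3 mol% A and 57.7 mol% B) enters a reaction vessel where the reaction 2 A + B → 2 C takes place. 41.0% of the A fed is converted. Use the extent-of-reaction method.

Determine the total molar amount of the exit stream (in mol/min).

A reacted = 0.41 × 309.7 = 127 mol/min; ν_A = −2, so ξ = 127/2 = 63.49 mol/min.
Outlet amounts (n = n₀ + ν ξ):
  A: 309.7 − 2(63.49) = 182.7
  B: 422.5 − 1(63.49) = 359
  C: 0 + 2(63.49) = 127
Total out = 182.7 + 359 + 127 = 668.7 mol/min.

669 mol/min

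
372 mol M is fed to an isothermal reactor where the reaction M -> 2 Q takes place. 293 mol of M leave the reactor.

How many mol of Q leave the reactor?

For M: n = n₀ − 1ξ → 293 = 372 − 1ξ, giving ξ = 79 mol.
Outlet amounts (n = n₀ + ν ξ):
  M: 372 − 1(79) = 293
  Q: 0 + 2(79) = 158

158 mol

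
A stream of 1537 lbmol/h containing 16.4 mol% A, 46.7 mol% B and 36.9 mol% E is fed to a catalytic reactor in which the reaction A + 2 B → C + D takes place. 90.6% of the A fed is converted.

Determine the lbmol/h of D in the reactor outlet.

228 lbmol/h

A reacted = 0.906 × 252.1 = 228.4 lbmol/h; ν_A = −1, so ξ = 228.4/1 = 228.4 lbmol/h.
Outlet amounts (n = n₀ + ν ξ):
  A: 252.1 − 1(228.4) = 23.69
  B: 717.8 − 2(228.4) = 261
  C: 0 + 1(228.4) = 228.4
  D: 0 + 1(228.4) = 228.4
  E: 567.2 (inert)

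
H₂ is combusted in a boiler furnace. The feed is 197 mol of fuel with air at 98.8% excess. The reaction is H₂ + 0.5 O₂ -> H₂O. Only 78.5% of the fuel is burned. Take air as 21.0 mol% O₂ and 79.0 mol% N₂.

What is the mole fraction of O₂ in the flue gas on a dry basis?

0.132

Stoichiometric O₂ = 0.5 × 197 = 98.5 mol; O₂ fed = 98.5 × 1.988 = 195.8 mol.
N₂ fed = 195.8 × 79/21 = 736.6 mol.
Fuel reacted = 0.785 × 197 → ξ = 154.6 mol.
Outlet (n = n₀ + ν ξ):
  H₂: 197 − 1(154.6) = 42.35
  O₂: 195.8 − 0.5(154.6) = 118.5
  N₂: 736.6 (inert)
  H₂O: 0 + 1(154.6) = 154.6
Dry total = 897.5 mol; y_O₂ (dry) = 118.5 / 897.5 = 0.132.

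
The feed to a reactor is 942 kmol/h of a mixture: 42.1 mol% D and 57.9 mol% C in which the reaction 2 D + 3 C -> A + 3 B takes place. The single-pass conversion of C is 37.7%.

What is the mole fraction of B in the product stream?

C reacted = 0.377 × 545.4 = 205.6 kmol/h; ν_C = −3, so ξ = 205.6/3 = 68.54 kmol/h.
Outlet amounts (n = n₀ + ν ξ):
  D: 396.6 − 2(68.54) = 259.5
  C: 545.4 − 3(68.54) = 339.8
  A: 0 + 1(68.54) = 68.54
  B: 0 + 3(68.54) = 205.6
Total out = 873.5 kmol/h; y_B = 205.6 / 873.5 = 0.2354.

0.235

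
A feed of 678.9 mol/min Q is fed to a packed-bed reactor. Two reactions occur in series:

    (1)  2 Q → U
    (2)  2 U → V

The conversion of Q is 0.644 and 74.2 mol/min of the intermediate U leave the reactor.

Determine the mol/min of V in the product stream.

72.2 mol/min

Conversion of Q: Q consumed = 2ξ₁ = 0.644 × 678.9 → ξ₁ = 218.6 mol/min.
U balance: n_U = 0 + 1ξ₁ − 2ξ₂ = 74.2 → ξ₂ = (1·218.6 − 74.2)/2 = 72.2 mol/min.
Outlet amounts (n = n₀ + Σ ν·ξ):
  Q: 678.9 − 2(218.6) = 241.7
  U: 0 + 1(218.6) − 2(72.2) = 74.2
  V: 0 + 1(72.2) = 72.2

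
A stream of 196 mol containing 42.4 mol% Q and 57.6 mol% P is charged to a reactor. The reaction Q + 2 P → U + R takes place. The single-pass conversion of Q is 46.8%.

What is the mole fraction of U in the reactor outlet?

0.248

Q reacted = 0.468 × 83.1 = 38.89 mol; ν_Q = −1, so ξ = 38.89/1 = 38.89 mol.
Outlet amounts (n = n₀ + ν ξ):
  Q: 83.1 − 1(38.89) = 44.21
  P: 112.9 − 2(38.89) = 35.11
  U: 0 + 1(38.89) = 38.89
  R: 0 + 1(38.89) = 38.89
Total out = 157.1 mol; y_U = 38.89 / 157.1 = 0.2476.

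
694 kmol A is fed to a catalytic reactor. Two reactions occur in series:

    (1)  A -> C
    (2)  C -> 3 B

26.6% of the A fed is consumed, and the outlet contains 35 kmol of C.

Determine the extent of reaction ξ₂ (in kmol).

Conversion of A: A consumed = 1ξ₁ = 0.266 × 694 → ξ₁ = 184.6 kmol.
C balance: n_C = 0 + 1ξ₁ − 1ξ₂ = 35 → ξ₂ = (1·184.6 − 35)/1 = 149.6 kmol.
Outlet amounts (n = n₀ + Σ ν·ξ):
  A: 694 − 1(184.6) = 509.4
  C: 0 + 1(184.6) − 1(149.6) = 35
  B: 0 + 3(149.6) = 448.8

ξ₂ = 150 kmol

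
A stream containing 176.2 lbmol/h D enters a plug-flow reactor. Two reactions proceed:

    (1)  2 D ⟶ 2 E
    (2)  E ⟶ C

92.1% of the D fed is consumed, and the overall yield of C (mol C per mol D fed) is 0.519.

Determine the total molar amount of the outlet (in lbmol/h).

Conversion of D: D consumed = 2ξ₁ = 0.921 × 176.2 → ξ₁ = 81.14 lbmol/h.
Yield of C: 1ξ₂ / 176.2 = 0.519 → ξ₂ = 91.45 lbmol/h.
Outlet amounts (n = n₀ + Σ ν·ξ):
  D: 176.2 − 2(81.14) = 13.92
  E: 0 + 2(81.14) − 1(91.45) = 70.83
  C: 0 + 1(91.45) = 91.45
Total out = 13.92 + 70.83 + 91.45 = 176.2 lbmol/h.

176 lbmol/h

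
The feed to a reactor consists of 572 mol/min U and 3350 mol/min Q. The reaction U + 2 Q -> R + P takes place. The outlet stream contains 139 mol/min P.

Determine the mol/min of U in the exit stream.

For P: n = n₀ + 1ξ → 139 = 0 + 1ξ, giving ξ = 139 mol/min.
Outlet amounts (n = n₀ + ν ξ):
  U: 572 − 1(139) = 433
  Q: 3350 − 2(139) = 3072
  R: 0 + 1(139) = 139
  P: 0 + 1(139) = 139

433 mol/min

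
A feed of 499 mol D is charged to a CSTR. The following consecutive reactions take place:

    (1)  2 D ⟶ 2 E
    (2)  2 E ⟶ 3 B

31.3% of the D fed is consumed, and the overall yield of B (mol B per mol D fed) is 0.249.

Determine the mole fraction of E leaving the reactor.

Conversion of D: D consumed = 2ξ₁ = 0.313 × 499 → ξ₁ = 78.09 mol.
Yield of B: 3ξ₂ / 499 = 0.249 → ξ₂ = 41.42 mol.
Outlet amounts (n = n₀ + Σ ν·ξ):
  D: 499 − 2(78.09) = 342.8
  E: 0 + 2(78.09) − 2(41.42) = 73.35
  B: 0 + 3(41.42) = 124.3
Total out = 540.4 mol; y_E = 73.35 / 540.4 = 0.1357.

0.136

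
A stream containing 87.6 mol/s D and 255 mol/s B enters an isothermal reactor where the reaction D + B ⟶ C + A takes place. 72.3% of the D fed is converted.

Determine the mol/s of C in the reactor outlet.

63.3 mol/s

D reacted = 0.723 × 87.6 = 63.33 mol/s; ν_D = −1, so ξ = 63.33/1 = 63.33 mol/s.
Outlet amounts (n = n₀ + ν ξ):
  D: 87.6 − 1(63.33) = 24.27
  B: 255 − 1(63.33) = 191.7
  C: 0 + 1(63.33) = 63.33
  A: 0 + 1(63.33) = 63.33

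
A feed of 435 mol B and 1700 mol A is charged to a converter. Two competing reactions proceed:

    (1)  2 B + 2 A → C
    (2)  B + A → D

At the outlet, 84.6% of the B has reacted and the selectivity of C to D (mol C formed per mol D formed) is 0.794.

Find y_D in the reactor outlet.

0.086

Conversion of B: B consumed = 0.846 × 435 = 368 mol = 2ξ₁ + 1ξ₂.
Selectivity: 1ξ₁ / (1ξ₂) = 0.794 → ξ₁ = 0.794 ξ₂.
Substitute: (2·0.794 + 1) ξ₂ = 368 → ξ₂ = 142.2 mol, ξ₁ = 112.9 mol.
Outlet amounts (n = n₀ + Σ ν·ξ):
  B: 435 − 2(112.9) − 1(142.2) = 66.99
  A: 1700 − 2(112.9) − 1(142.2) = 1332
  C: 0 + 1(112.9) = 112.9
  D: 0 + 1(142.2) = 142.2
Total out = 1654 mol; y_D = 142.2 / 1654 = 0.08597.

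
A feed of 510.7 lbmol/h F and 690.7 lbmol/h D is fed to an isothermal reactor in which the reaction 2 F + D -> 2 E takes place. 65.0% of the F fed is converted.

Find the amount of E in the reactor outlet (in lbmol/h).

F reacted = 0.65 × 510.7 = 332 lbmol/h; ν_F = −2, so ξ = 332/2 = 166 lbmol/h.
Outlet amounts (n = n₀ + ν ξ):
  F: 510.7 − 2(166) = 178.7
  D: 690.7 − 1(166) = 524.7
  E: 0 + 2(166) = 332

332 lbmol/h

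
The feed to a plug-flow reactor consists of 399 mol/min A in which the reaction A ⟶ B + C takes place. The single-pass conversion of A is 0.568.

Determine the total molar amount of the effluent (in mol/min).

A reacted = 0.568 × 399 = 226.6 mol/min; ν_A = −1, so ξ = 226.6/1 = 226.6 mol/min.
Outlet amounts (n = n₀ + ν ξ):
  A: 399 − 1(226.6) = 172.4
  B: 0 + 1(226.6) = 226.6
  C: 0 + 1(226.6) = 226.6
Total out = 172.4 + 226.6 + 226.6 = 625.6 mol/min.

626 mol/min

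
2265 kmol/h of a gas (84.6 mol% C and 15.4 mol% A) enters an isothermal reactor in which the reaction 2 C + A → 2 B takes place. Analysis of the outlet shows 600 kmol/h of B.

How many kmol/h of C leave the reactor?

For B: n = n₀ + 2ξ → 600 = 0 + 2ξ, giving ξ = 300 kmol/h.
Outlet amounts (n = n₀ + ν ξ):
  C: 1916 − 2(300) = 1316
  A: 348.8 − 1(300) = 48.81
  B: 0 + 2(300) = 600

1320 kmol/h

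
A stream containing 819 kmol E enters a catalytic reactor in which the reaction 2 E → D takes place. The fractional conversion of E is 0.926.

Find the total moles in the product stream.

E reacted = 0.926 × 819 = 758.4 kmol; ν_E = −2, so ξ = 758.4/2 = 379.2 kmol.
Outlet amounts (n = n₀ + ν ξ):
  E: 819 − 2(379.2) = 60.61
  D: 0 + 1(379.2) = 379.2
Total out = 60.61 + 379.2 = 439.8 kmol.

440 kmol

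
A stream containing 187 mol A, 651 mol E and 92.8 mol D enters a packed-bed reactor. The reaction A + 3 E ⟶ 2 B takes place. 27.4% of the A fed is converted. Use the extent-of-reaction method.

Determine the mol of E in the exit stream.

A reacted = 0.274 × 187 = 51.24 mol; ν_A = −1, so ξ = 51.24/1 = 51.24 mol.
Outlet amounts (n = n₀ + ν ξ):
  A: 187 − 1(51.24) = 135.8
  E: 651 − 3(51.24) = 497.3
  B: 0 + 2(51.24) = 102.5
  D: 92.8 (inert)

497 mol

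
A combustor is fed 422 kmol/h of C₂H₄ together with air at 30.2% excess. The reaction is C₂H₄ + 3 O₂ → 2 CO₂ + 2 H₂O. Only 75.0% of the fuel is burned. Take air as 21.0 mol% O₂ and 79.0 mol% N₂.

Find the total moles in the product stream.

Stoichiometric O₂ = 3 × 422 = 1266 kmol/h; O₂ fed = 1266 × 1.302 = 1648 kmol/h.
N₂ fed = 1648 × 79/21 = 6201 kmol/h.
Fuel reacted = 0.75 × 422 → ξ = 316.5 kmol/h.
Outlet (n = n₀ + ν ξ):
  C₂H₄: 422 − 1(316.5) = 105.5
  O₂: 1648 − 3(316.5) = 698.8
  N₂: 6201 (inert)
  CO₂: 0 + 2(316.5) = 633
  H₂O: 0 + 2(316.5) = 633
Total out = 105.5 + 698.8 + 6201 + 633 + 633 = 8271 kmol/h.

8270 kmol/h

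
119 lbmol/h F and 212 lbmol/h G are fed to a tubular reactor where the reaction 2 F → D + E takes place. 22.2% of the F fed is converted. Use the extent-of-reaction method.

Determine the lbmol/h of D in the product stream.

13.2 lbmol/h

F reacted = 0.222 × 119 = 26.42 lbmol/h; ν_F = −2, so ξ = 26.42/2 = 13.21 lbmol/h.
Outlet amounts (n = n₀ + ν ξ):
  F: 119 − 2(13.21) = 92.58
  D: 0 + 1(13.21) = 13.21
  E: 0 + 1(13.21) = 13.21
  G: 212 (inert)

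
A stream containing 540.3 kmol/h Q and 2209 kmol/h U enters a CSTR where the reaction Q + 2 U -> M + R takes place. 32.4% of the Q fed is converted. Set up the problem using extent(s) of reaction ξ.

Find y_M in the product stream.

Q reacted = 0.324 × 540.3 = 175.1 kmol/h; ν_Q = −1, so ξ = 175.1/1 = 175.1 kmol/h.
Outlet amounts (n = n₀ + ν ξ):
  Q: 540.3 − 1(175.1) = 365.2
  U: 2209 − 2(175.1) = 1859
  M: 0 + 1(175.1) = 175.1
  R: 0 + 1(175.1) = 175.1
Total out = 2574 kmol/h; y_M = 175.1 / 2574 = 0.068.

0.068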